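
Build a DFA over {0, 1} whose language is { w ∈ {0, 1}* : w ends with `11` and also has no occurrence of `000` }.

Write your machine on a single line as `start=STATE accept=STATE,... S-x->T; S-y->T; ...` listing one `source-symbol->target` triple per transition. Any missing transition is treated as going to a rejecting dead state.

Handle the two conditions separately and then intersect. One (3 states) tracks how much of the suffix `11` has currently been matched; the other (4 states) tracks partial matches of the forbidden pattern `000`. Each combined state is a pair, one component from each; accept when both components accept. After merging equivalent states the machine shrinks.
        0   1  
>  q0   q1  q2 
   q1   q3  q2 
   q2   q1  q4 
   q3   q5  q2 
 * q4   q1  q4 
   q5   q5  q5 
(> = start, * = accepting)

start=q0; accept=q4; q0-0->q1; q0-1->q2; q1-0->q3; q1-1->q2; q2-0->q1; q2-1->q4; q3-0->q5; q3-1->q2; q4-0->q1; q4-1->q4; q5-0->q5; q5-1->q5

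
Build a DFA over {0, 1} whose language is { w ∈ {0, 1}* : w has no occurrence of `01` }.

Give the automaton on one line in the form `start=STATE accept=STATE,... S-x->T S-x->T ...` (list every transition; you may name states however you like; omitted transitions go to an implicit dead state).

Track partial matches of the forbidden pattern `01`. State C is a dead state reached once `01` has occurred; every other state accepts. A means no part of `01` is currently matched.
       0  1 
>* A   B  A 
 * B   B  C 
   C   C  C 
(> = start, * = accepting)

start=A accept=A,B A-0->B A-1->A B-0->B B-1->C C-0->C C-1->C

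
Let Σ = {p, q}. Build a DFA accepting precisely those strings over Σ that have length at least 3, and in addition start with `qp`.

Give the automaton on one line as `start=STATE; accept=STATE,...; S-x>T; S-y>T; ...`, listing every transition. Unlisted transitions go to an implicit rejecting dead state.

start=s0; accept=s6,s8; s0-p>s1; s0-q>s2; s1-p>s3; s1-q>s3; s2-p>s4; s2-q>s3; s3-p>s5; s3-q>s5; s4-p>s6; s4-q>s6; s5-p>s7; s5-q>s7; s6-p>s8; s6-q>s8; s7-p>s7; s7-q>s7; s8-p>s8; s8-q>s8

Handle the two conditions separately and then intersect. One (5 states) tracks the input length, saturating at 4; the other (4 states) tracks whether the input so far still matches the prefix `qp`. Each combined state is a pair, one component from each; accept when both components accept.
A 9-state machine:
        p   q  
>  s0   s1  s2 
   s1   s3  s3 
   s2   s4  s3 
   s3   s5  s5 
   s4   s6  s6 
   s5   s7  s7 
 * s6   s8  s8 
   s7   s7  s7 
 * s8   s8  s8 
(> = start, * = accepting)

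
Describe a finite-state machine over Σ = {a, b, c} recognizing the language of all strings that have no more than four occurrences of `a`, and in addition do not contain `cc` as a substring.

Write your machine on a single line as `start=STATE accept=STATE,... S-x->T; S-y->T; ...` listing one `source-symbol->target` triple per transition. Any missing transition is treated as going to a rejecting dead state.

Run two small machines in parallel and take their product. The first has 6 states tracking the count of `a`s, saturating at 5; the second has 3 states tracking partial matches of the forbidden pattern `cc`. A product state is a pair (one from each), accepting exactly when both do.
An 18-state machine:
          a    b    c  
>* S0     S1   S0   S2 
 * S1     S3   S1   S4 
 * S2     S1   S0   S5 
 * S3     S6   S3   S7 
 * S4     S3   S1   S8 
   S5     S8   S5   S5 
 * S6     S9   S6  S10 
 * S7     S6   S3  S11 
   S8    S11   S8   S8 
 * S9    S12   S9  S13 
 * S10    S9   S6  S14 
   S11   S14  S11  S11 
   S12   S12  S12  S15 
 * S13   S12   S9  S16 
   S14   S16  S14  S14 
   S15   S12  S12  S17 
   S16   S17  S16  S16 
   S17   S17  S17  S17 
(> = start, * = accepting)

start=S0; accept=S0,S1,S2,S3,S4,S6,S7,S9,S10,S13; S0-a->S1; S0-b->S0; S0-c->S2; S1-a->S3; S1-b->S1; S1-c->S4; S2-a->S1; S2-b->S0; S2-c->S5; S3-a->S6; S3-b->S3; S3-c->S7; S4-a->S3; S4-b->S1; S4-c->S8; S5-a->S8; S5-b->S5; S5-c->S5; S6-a->S9; S6-b->S6; S6-c->S10; S7-a->S6; S7-b->S3; S7-c->S11; S8-a->S11; S8-b->S8; S8-c->S8; S9-a->S12; S9-b->S9; S9-c->S13; S10-a->S9; S10-b->S6; S10-c->S14; S11-a->S14; S11-b->S11; S11-c->S11; S12-a->S12; S12-b->S12; S12-c->S15; S13-a->S12; S13-b->S9; S13-c->S16; S14-a->S16; S14-b->S14; S14-c->S14; S15-a->S12; S15-b->S12; S15-c->S17; S16-a->S17; S16-b->S16; S16-c->S16; S17-a->S17; S17-b->S17; S17-c->S17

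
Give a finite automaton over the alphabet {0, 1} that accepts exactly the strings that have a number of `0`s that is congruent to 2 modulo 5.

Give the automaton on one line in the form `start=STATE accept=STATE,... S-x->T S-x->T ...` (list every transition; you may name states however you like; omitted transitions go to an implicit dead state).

start=q0 accept=q2 q0-0->q1 q0-1->q0 q1-0->q2 q1-1->q1 q2-0->q3 q2-1->q2 q3-0->q4 q3-1->q3 q4-0->q0 q4-1->q4

Keep the running count of `0`s modulo 5: each `0` advances along the cycle q0 → q1 → q2 → q3 → q4 → q0 while other symbols loop. Accept at q2.
        0   1  
>  q0   q1  q0 
   q1   q2  q1 
 * q2   q3  q2 
   q3   q4  q3 
   q4   q0  q4 
(> = start, * = accepting)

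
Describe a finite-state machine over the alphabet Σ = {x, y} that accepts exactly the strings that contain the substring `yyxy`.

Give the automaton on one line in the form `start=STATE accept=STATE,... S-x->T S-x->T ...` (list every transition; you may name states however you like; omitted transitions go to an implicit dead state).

States q0..q3 record the length of the longest prefix of `yyxy` that matches the current input suffix. Reaching q4 means `yyxy` has been seen, and we stay there forever. Accept from q4.
        x   y  
>  q0   q0  q1 
   q1   q0  q2 
   q2   q3  q2 
   q3   q0  q4 
 * q4   q4  q4 
(> = start, * = accepting)

start=q0 accept=q4 q0-x->q0 q0-y->q1 q1-x->q0 q1-y->q2 q2-x->q3 q2-y->q2 q3-x->q0 q3-y->q4 q4-x->q4 q4-y->q4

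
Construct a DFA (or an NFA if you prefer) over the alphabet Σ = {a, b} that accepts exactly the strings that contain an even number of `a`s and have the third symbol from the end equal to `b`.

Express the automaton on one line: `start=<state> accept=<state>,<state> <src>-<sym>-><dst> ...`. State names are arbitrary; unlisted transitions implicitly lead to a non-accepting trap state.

Build one automaton per condition and run them in lockstep. One (2 states) tracks the count of `a`s modulo 2; the other (15 states) tracks the last 3 symbols read. Each combined state is a pair, one component from each; accept when both components accept. Equivalent product states are then merged.
A 12-state machine:
          a    b  
>  S0     S1   S2 
   S1     S0   S3 
   S2     S4   S5 
   S3     S6   S7 
   S4     S8   S3 
   S5     S4   S9 
   S6     S1  S10 
   S7    S11   S7 
 * S8     S1   S2 
 * S9     S4   S9 
 * S10    S4   S5 
 * S11    S1  S10 
(> = start, * = accepting)

start=S0 accept=S8,S9,S10,S11 S0-a->S1 S0-b->S2 S1-a->S0 S1-b->S3 S2-a->S4 S2-b->S5 S3-a->S6 S3-b->S7 S4-a->S8 S4-b->S3 S5-a->S4 S5-b->S9 S6-a->S1 S6-b->S10 S7-a->S11 S7-b->S7 S8-a->S1 S8-b->S2 S9-a->S4 S9-b->S9 S10-a->S4 S10-b->S5 S11-a->S1 S11-b->S10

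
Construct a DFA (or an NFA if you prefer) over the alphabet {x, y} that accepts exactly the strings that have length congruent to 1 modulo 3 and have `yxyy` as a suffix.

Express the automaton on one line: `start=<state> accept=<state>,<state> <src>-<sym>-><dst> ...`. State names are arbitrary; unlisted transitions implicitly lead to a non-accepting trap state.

start=A accept=G A-x->B A-y->C B-x->D B-y->D C-x->E C-y->D D-x->A D-y->A E-x->A E-y->F F-x->B F-y->G G-x->E G-y->D

Build one automaton per condition and run them in lockstep. One (3 states) tracks the input length modulo 3; the other (5 states) tracks how much of the suffix `yxyy` has currently been matched. Each combined state is a pair, one component from each; accept when both components accept. Equivalent product states are then merged.
7 states suffice.
       x  y 
>  A   B  C 
   B   D  D 
   C   E  D 
   D   A  A 
   E   A  F 
   F   B  G 
 * G   E  D 
(> = start, * = accepting)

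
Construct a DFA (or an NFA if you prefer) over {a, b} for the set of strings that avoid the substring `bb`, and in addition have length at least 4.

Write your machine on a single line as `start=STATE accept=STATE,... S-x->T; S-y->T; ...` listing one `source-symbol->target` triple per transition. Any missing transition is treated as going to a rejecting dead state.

Handle the two conditions separately and then intersect. One (3 states) tracks partial matches of the forbidden pattern `bb`; the other (6 states) tracks the input length, saturating at 5. Each combined state is a pair, one component from each; accept when both components accept.
          a    b  
>  S0     S1   S2 
   S1     S3   S4 
   S2     S3   S5 
   S3     S6   S7 
   S4     S6   S8 
   S5     S8   S8 
   S6     S9  S10 
   S7     S9  S11 
   S8    S11  S11 
 * S9    S12  S13 
 * S10   S12  S14 
   S11   S14  S14 
 * S12   S12  S13 
 * S13   S12  S14 
   S14   S14  S14 
(> = start, * = accepting)

start=S0; accept=S9,S10,S12,S13; S0-a->S1; S0-b->S2; S1-a->S3; S1-b->S4; S2-a->S3; S2-b->S5; S3-a->S6; S3-b->S7; S4-a->S6; S4-b->S8; S5-a->S8; S5-b->S8; S6-a->S9; S6-b->S10; S7-a->S9; S7-b->S11; S8-a->S11; S8-b->S11; S9-a->S12; S9-b->S13; S10-a->S12; S10-b->S14; S11-a->S14; S11-b->S14; S12-a->S12; S12-b->S13; S13-a->S12; S13-b->S14; S14-a->S14; S14-b->S14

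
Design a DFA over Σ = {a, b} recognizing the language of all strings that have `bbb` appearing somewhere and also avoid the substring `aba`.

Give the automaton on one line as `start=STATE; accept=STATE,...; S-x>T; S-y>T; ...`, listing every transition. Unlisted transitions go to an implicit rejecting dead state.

Handle the two conditions separately and then intersect. The first has 4 states tracking whether and how much of `bbb` has been seen; the second has 4 states tracking partial matches of the forbidden pattern `aba`. A product state is a pair (one from each), accepting exactly when both do. After merging equivalent states the machine shrinks.
9 states suffice.
        a   b  
>  s0   s1  s2 
   s1   s1  s3 
   s2   s1  s4 
   s3   s5  s4 
   s4   s1  s6 
   s5   s5  s5 
 * s6   s7  s6 
 * s7   s7  s8 
 * s8   s5  s6 
(> = start, * = accepting)

start=s0; accept=s6,s7,s8; s0-a>s1; s0-b>s2; s1-a>s1; s1-b>s3; s2-a>s1; s2-b>s4; s3-a>s5; s3-b>s4; s4-a>s1; s4-b>s6; s5-a>s5; s5-b>s5; s6-a>s7; s6-b>s6; s7-a>s7; s7-b>s8; s8-a>s5; s8-b>s6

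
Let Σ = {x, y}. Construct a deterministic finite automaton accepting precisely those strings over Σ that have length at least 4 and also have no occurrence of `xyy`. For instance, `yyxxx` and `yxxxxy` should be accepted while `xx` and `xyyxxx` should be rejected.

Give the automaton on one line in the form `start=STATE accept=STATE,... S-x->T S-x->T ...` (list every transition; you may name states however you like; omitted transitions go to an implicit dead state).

start=q0 accept=q10,q11,q12 q0-x->q1 q0-y->q2 q1-x->q3 q1-y->q4 q2-x->q3 q2-y->q5 q3-x->q6 q3-y->q7 q4-x->q6 q4-y->q8 q5-x->q6 q5-y->q9 q6-x->q10 q6-y->q11 q7-x->q10 q7-y->q8 q8-x->q8 q8-y->q8 q9-x->q10 q9-y->q12 q10-x->q10 q10-y->q11 q11-x->q10 q11-y->q8 q12-x->q10 q12-y->q12

Build one automaton per condition and run them in lockstep. The first has 6 states tracking the input length, saturating at 5; the second has 4 states tracking partial matches of the forbidden pattern `xyy`. A product state is a pair (one from each), accepting exactly when both do. Minimizing collapses redundant product states.
13 states suffice.
          x    y  
>  q0     q1   q2 
   q1     q3   q4 
   q2     q3   q5 
   q3     q6   q7 
   q4     q6   q8 
   q5     q6   q9 
   q6    q10  q11 
   q7    q10   q8 
   q8     q8   q8 
   q9    q10  q12 
 * q10   q10  q11 
 * q11   q10   q8 
 * q12   q10  q12 
(> = start, * = accepting)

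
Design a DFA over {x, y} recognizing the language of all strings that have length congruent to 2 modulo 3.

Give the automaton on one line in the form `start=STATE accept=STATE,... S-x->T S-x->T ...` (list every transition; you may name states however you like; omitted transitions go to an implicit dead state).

Only the length mod 3 matters, so use a 3-cycle: from any state, every input symbol moves to the next state, wrapping S2 back to S0. Mark S2 accepting.
        x   y  
>  S0   S1  S1 
   S1   S2  S2 
 * S2   S0  S0 
(> = start, * = accepting)

start=S0 accept=S2 S0-x->S1 S0-y->S1 S1-x->S2 S1-y->S2 S2-x->S0 S2-y->S0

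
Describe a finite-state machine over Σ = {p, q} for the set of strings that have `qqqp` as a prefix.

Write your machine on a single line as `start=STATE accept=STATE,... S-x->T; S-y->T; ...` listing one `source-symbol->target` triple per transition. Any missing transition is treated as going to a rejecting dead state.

Check the first 4 symbols one by one: S0 through S3 record how many have matched `qqqp` so far; any wrong symbol goes to the dead state S5. After all 4 match we enter the accepting sink S4.
With 6 states:
        p   q  
>  S0   S5  S1 
   S1   S5  S2 
   S2   S5  S3 
   S3   S4  S5 
 * S4   S4  S4 
   S5   S5  S5 
(> = start, * = accepting)

start=S0; accept=S4; S0-p->S5; S0-q->S1; S1-p->S5; S1-q->S2; S2-p->S5; S2-q->S3; S3-p->S4; S3-q->S5; S4-p->S4; S4-q->S4; S5-p->S5; S5-q->S5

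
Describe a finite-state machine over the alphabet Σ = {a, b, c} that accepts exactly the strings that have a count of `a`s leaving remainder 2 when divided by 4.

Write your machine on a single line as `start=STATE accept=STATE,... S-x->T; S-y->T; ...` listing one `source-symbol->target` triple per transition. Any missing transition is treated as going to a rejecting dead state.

start=q0; accept=q2; q0-a->q1; q0-b->q0; q0-c->q0; q1-a->q2; q1-b->q1; q1-c->q1; q2-a->q3; q2-b->q2; q2-c->q2; q3-a->q0; q3-b->q3; q3-c->q3

Keep the running count of `a`s modulo 4: each `a` advances along the cycle q0 → q1 → q2 → q3 → q0 while other symbols loop. Accept at q2.
4 states suffice.
        a   b   c  
>  q0   q1  q0  q0 
   q1   q2  q1  q1 
 * q2   q3  q2  q2 
   q3   q0  q3  q3 
(> = start, * = accepting)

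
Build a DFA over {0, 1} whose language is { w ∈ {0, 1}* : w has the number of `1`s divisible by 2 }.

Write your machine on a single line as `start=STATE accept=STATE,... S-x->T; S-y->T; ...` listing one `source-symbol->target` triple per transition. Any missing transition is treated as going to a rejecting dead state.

start=q0; accept=q0; q0-0->q0; q0-1->q1; q1-0->q1; q1-1->q0

The only thing that matters is how many `1`s have appeared, reduced mod 2. Use one state per residue: q0 for 0, …, q1 for 1. Reading `1` moves to the next residue; anything else stays put. q0 is accepting.
        0   1  
>* q0   q0  q1 
   q1   q1  q0 
(> = start, * = accepting)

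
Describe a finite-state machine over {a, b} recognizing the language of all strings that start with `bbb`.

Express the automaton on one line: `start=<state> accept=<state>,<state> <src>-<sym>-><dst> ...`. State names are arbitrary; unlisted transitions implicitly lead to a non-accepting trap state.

Check the first 3 symbols one by one: q0 through q2 record how many have matched `bbb` so far; any wrong symbol goes to the dead state q4. After all 3 match we enter the accepting sink q3.
A 5-state machine:
        a   b  
>  q0   q4  q1 
   q1   q4  q2 
   q2   q4  q3 
 * q3   q3  q3 
   q4   q4  q4 
(> = start, * = accepting)

start=q0 accept=q3 q0-a->q4 q0-b->q1 q1-a->q4 q1-b->q2 q2-a->q4 q2-b->q3 q3-a->q3 q3-b->q3 q4-a->q4 q4-b->q4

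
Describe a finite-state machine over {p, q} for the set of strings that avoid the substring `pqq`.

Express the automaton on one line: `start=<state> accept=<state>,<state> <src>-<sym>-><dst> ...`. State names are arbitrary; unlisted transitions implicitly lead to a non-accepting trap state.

start=S0 accept=S0,S1,S2 S0-p->S1 S0-q->S0 S1-p->S1 S1-q->S2 S2-p->S1 S2-q->S3 S3-p->S3 S3-q->S3

This is the complement of 'contains `pqq`'. Use the same substring-matching states — S0 through S3 holding how much of `pqq` has just been matched — but flip the accepting set: everything except the trap S3 accepts.
        p   q  
>* S0   S1  S0 
 * S1   S1  S2 
 * S2   S1  S3 
   S3   S3  S3 
(> = start, * = accepting)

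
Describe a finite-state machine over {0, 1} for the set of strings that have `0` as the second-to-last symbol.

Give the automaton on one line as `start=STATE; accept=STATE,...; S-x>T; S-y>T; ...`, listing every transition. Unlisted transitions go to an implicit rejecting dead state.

start=q0; accept=q3,q4; q0-0>q1; q0-1>q2; q1-0>q3; q1-1>q4; q2-0>q5; q2-1>q6; q3-0>q3; q3-1>q4; q4-0>q5; q4-1>q6; q5-0>q3; q5-1>q4; q6-0>q5; q6-1>q6

A DFA must remember the last 2 symbols (since which symbol is second-to-last isn't known until the input ends). Use one state per possible window of the last ≤2 symbols; accept from those whose window starts with `0`.
A 7-state machine:
        0   1  
>  q0   q1  q2 
   q1   q3  q4 
   q2   q5  q6 
 * q3   q3  q4 
 * q4   q5  q6 
   q5   q3  q4 
   q6   q5  q6 
(> = start, * = accepting)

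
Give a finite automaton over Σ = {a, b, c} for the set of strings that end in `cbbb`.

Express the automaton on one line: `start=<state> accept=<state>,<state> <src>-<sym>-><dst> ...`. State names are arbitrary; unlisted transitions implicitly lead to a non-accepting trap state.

start=s0 accept=s4 s0-a->s0 s0-b->s0 s0-c->s1 s1-a->s0 s1-b->s2 s1-c->s1 s2-a->s0 s2-b->s3 s2-c->s1 s3-a->s0 s3-b->s4 s3-c->s1 s4-a->s0 s4-b->s0 s4-c->s1

Let each state record the length of the longest suffix of the input read so far that is also a prefix of `cbbb`. s1 means the last symbol is `c`; s2 means the last 2 symbols are `cb`; s3 means the last 3 symbols are `cbb`; s4 means the last 4 symbols are `cbbb`. Accept only at s4, where the string currently ends in `cbbb`.
        a   b   c  
>  s0   s0  s0  s1 
   s1   s0  s2  s1 
   s2   s0  s3  s1 
   s3   s0  s4  s1 
 * s4   s0  s0  s1 
(> = start, * = accepting)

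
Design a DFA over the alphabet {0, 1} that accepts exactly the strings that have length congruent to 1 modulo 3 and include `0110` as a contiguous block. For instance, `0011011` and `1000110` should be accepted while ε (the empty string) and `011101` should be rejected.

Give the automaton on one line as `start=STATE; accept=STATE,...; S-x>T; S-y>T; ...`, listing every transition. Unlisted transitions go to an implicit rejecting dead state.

Run two small machines in parallel and take their product. The first has 3 states tracking the input length modulo 3; the second has 5 states tracking whether and how much of `0110` has been seen. A product state is a pair (one from each), accepting exactly when both do.
With 15 states:
          0    1  
>  q0     q1   q2 
   q1     q3   q4 
   q2     q3   q5 
   q3     q6   q7 
   q4     q6   q8 
   q5     q6   q0 
   q6     q1   q9 
   q7     q1  q10 
   q8    q11   q2 
   q9     q3  q12 
   q10   q13   q5 
 * q11   q13  q13 
   q12   q14   q0 
   q13   q14  q14 
   q14   q11  q11 
(> = start, * = accepting)

start=q0; accept=q11; q0-0>q1; q0-1>q2; q1-0>q3; q1-1>q4; q2-0>q3; q2-1>q5; q3-0>q6; q3-1>q7; q4-0>q6; q4-1>q8; q5-0>q6; q5-1>q0; q6-0>q1; q6-1>q9; q7-0>q1; q7-1>q10; q8-0>q11; q8-1>q2; q9-0>q3; q9-1>q12; q10-0>q13; q10-1>q5; q11-0>q13; q11-1>q13; q12-0>q14; q12-1>q0; q13-0>q14; q13-1>q14; q14-0>q11; q14-1>q11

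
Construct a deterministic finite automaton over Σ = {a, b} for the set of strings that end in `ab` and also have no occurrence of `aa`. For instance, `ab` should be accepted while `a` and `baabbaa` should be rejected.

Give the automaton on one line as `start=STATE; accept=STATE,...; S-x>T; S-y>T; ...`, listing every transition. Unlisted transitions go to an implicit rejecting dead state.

start=s0; accept=s3; s0-a>s1; s0-b>s0; s1-a>s2; s1-b>s3; s2-a>s2; s2-b>s2; s3-a>s1; s3-b>s0

Build one automaton per condition and run them in lockstep. The first has 3 states tracking how much of the suffix `ab` has currently been matched; the second has 3 states tracking partial matches of the forbidden pattern `aa`. A product state is a pair (one from each), accepting exactly when both do. Minimizing collapses redundant product states.
A 4-state machine:
        a   b  
>  s0   s1  s0 
   s1   s2  s3 
   s2   s2  s2 
 * s3   s1  s0 
(> = start, * = accepting)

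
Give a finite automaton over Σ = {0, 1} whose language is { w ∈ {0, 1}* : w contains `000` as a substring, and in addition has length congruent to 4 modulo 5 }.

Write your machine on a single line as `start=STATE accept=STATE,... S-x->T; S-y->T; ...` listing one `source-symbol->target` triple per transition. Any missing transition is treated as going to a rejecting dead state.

start=q0; accept=q10; q0-0->q1; q0-1->q2; q1-0->q3; q1-1->q4; q2-0->q5; q2-1->q4; q3-0->q6; q3-1->q7; q4-0->q8; q4-1->q7; q5-0->q9; q5-1->q7; q6-0->q10; q6-1->q10; q7-0->q11; q7-1->q12; q8-0->q13; q8-1->q12; q9-0->q10; q9-1->q12; q10-0->q14; q10-1->q14; q11-0->q15; q11-1->q0; q12-0->q16; q12-1->q0; q13-0->q14; q13-1->q0; q14-0->q17; q14-1->q17; q15-0->q17; q15-1->q2; q16-0->q18; q16-1->q2; q17-0->q19; q17-1->q19; q18-0->q19; q18-1->q4; q19-0->q6; q19-1->q6

Run two small machines in parallel and take their product. The first has 4 states tracking whether and how much of `000` has been seen; the second has 5 states tracking the input length modulo 5. A product state is a pair (one from each), accepting exactly when both do.
          0    1  
>  q0     q1   q2 
   q1     q3   q4 
   q2     q5   q4 
   q3     q6   q7 
   q4     q8   q7 
   q5     q9   q7 
   q6    q10  q10 
   q7    q11  q12 
   q8    q13  q12 
   q9    q10  q12 
 * q10   q14  q14 
   q11   q15   q0 
   q12   q16   q0 
   q13   q14   q0 
   q14   q17  q17 
   q15   q17   q2 
   q16   q18   q2 
   q17   q19  q19 
   q18   q19   q4 
   q19    q6   q6 
(> = start, * = accepting)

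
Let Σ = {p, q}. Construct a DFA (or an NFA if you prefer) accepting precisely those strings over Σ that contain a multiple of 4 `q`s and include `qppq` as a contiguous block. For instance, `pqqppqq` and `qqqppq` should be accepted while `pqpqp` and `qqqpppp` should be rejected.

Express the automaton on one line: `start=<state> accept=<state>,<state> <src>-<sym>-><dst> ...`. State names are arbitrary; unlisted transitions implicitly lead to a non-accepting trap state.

Handle the two conditions separately and then intersect. One (4 states) tracks the count of `q`s modulo 4; the other (5 states) tracks whether and how much of `qppq` has been seen. Each combined state is a pair, one component from each; accept when both components accept.
A 20-state machine:
          p    q  
>  S0     S0   S1 
   S1     S2   S3 
   S2     S4   S3 
   S3     S5   S6 
   S4     S7   S8 
   S5     S9   S6 
   S6    S10  S11 
   S7     S7   S3 
   S8     S8  S12 
   S9    S13  S12 
   S10   S14  S11 
   S11   S15   S1 
   S12   S12  S16 
   S13   S13   S6 
   S14   S17  S16 
   S15   S18   S1 
 * S16   S16  S19 
   S17   S17  S11 
   S18    S0  S19 
   S19   S19   S8 
(> = start, * = accepting)

start=S0 accept=S16 S0-p->S0 S0-q->S1 S1-p->S2 S1-q->S3 S2-p->S4 S2-q->S3 S3-p->S5 S3-q->S6 S4-p->S7 S4-q->S8 S5-p->S9 S5-q->S6 S6-p->S10 S6-q->S11 S7-p->S7 S7-q->S3 S8-p->S8 S8-q->S12 S9-p->S13 S9-q->S12 S10-p->S14 S10-q->S11 S11-p->S15 S11-q->S1 S12-p->S12 S12-q->S16 S13-p->S13 S13-q->S6 S14-p->S17 S14-q->S16 S15-p->S18 S15-q->S1 S16-p->S16 S16-q->S19 S17-p->S17 S17-q->S11 S18-p->S0 S18-q->S19 S19-p->S19 S19-q->S8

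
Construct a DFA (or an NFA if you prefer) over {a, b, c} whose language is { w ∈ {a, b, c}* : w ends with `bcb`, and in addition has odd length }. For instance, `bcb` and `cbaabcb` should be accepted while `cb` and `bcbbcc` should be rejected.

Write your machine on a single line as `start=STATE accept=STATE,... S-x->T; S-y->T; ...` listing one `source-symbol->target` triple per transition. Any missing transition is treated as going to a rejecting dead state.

start=s0; accept=s4; s0-a->s1; s0-b->s2; s0-c->s1; s1-a->s0; s1-b->s0; s1-c->s0; s2-a->s0; s2-b->s0; s2-c->s3; s3-a->s1; s3-b->s4; s3-c->s1; s4-a->s0; s4-b->s0; s4-c->s3

Build one automaton per condition and run them in lockstep. The first has 4 states tracking how much of the suffix `bcb` has currently been matched; the second has 2 states tracking the input length modulo 2. A product state is a pair (one from each), accepting exactly when both do. After merging equivalent states the machine shrinks.
5 states suffice.
        a   b   c  
>  s0   s1  s2  s1 
   s1   s0  s0  s0 
   s2   s0  s0  s3 
   s3   s1  s4  s1 
 * s4   s0  s0  s3 
(> = start, * = accepting)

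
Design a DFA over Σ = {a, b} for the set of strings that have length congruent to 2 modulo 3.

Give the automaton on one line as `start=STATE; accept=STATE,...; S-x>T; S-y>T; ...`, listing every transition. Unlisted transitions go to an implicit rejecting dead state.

Only the length mod 3 matters, so use a 3-cycle: from any state, every input symbol moves to the next state, wrapping q2 back to q0. Mark q2 accepting.
3 states suffice.
        a   b  
>  q0   q1  q1 
   q1   q2  q2 
 * q2   q0  q0 
(> = start, * = accepting)

start=q0; accept=q2; q0-a>q1; q0-b>q1; q1-a>q2; q1-b>q2; q2-a>q0; q2-b>q0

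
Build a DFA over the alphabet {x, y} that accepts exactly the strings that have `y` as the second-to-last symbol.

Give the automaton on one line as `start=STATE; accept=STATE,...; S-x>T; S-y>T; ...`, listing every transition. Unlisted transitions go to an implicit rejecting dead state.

A DFA must remember the last 2 symbols (since which symbol is second-to-last isn't known until the input ends). Use one state per possible window of the last ≤2 symbols; accept from those whose window starts with `y`.
A 7-state machine:
        x   y  
>  q0   q1  q2 
   q1   q3  q4 
   q2   q5  q6 
   q3   q3  q4 
   q4   q5  q6 
 * q5   q3  q4 
 * q6   q5  q6 
(> = start, * = accepting)

start=q0; accept=q5,q6; q0-x>q1; q0-y>q2; q1-x>q3; q1-y>q4; q2-x>q5; q2-y>q6; q3-x>q3; q3-y>q4; q4-x>q5; q4-y>q6; q5-x>q3; q5-y>q4; q6-x>q5; q6-y>q6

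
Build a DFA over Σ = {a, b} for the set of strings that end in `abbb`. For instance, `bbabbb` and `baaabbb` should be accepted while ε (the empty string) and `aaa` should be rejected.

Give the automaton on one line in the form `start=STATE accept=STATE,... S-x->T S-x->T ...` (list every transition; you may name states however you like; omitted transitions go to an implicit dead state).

Let each state record the length of the longest suffix of the input read so far that is also a prefix of `abbb`. q1 means the last symbol is `a`; q2 means the last 2 symbols are `ab`; q3 means the last 3 symbols are `abb`; q4 means the last 4 symbols are `abbb`. Accept only at q4, where the string currently ends in `abbb`.
A 5-state machine:
        a   b  
>  q0   q1  q0 
   q1   q1  q2 
   q2   q1  q3 
   q3   q1  q4 
 * q4   q1  q0 
(> = start, * = accepting)

start=q0 accept=q4 q0-a->q1 q0-b->q0 q1-a->q1 q1-b->q2 q2-a->q1 q2-b->q3 q3-a->q1 q3-b->q4 q4-a->q1 q4-b->q0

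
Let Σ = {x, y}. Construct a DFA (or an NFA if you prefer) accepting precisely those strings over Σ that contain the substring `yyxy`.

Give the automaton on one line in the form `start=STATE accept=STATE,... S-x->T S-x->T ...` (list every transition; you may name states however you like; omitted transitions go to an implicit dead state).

Track how much of `yyxy` has been matched so far: state q0 is no progress, q4 is the absorbing accept state reached once `yyxy` has occurred. Intermediate states record partial matches; on a mismatch, fall back to the longest reusable overlap.
With 5 states:
        x   y  
>  q0   q0  q1 
   q1   q0  q2 
   q2   q3  q2 
   q3   q0  q4 
 * q4   q4  q4 
(> = start, * = accepting)

start=q0 accept=q4 q0-x->q0 q0-y->q1 q1-x->q0 q1-y->q2 q2-x->q3 q2-y->q2 q3-x->q0 q3-y->q4 q4-x->q4 q4-y->q4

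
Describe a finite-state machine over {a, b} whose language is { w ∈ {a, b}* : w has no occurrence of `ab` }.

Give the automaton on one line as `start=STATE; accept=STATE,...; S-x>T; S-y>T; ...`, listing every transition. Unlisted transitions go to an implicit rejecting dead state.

Track partial matches of the forbidden pattern `ab`. State S2 is a dead state reached once `ab` has occurred; every other state accepts. S0 means no part of `ab` is currently matched.
        a   b  
>* S0   S1  S0 
 * S1   S1  S2 
   S2   S2  S2 
(> = start, * = accepting)

start=S0; accept=S0,S1; S0-a>S1; S0-b>S0; S1-a>S1; S1-b>S2; S2-a>S2; S2-b>S2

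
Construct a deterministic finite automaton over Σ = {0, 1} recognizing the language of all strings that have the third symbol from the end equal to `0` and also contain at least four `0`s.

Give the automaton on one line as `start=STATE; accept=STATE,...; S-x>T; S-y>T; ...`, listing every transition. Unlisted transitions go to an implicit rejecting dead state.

start=S0; accept=S5,S8,S9,S12; S0-0>S1; S0-1>S0; S1-0>S2; S1-1>S1; S2-0>S3; S2-1>S4; S3-0>S5; S3-1>S6; S4-0>S7; S4-1>S4; S5-0>S5; S5-1>S8; S6-0>S9; S6-1>S10; S7-0>S11; S7-1>S6; S8-0>S9; S8-1>S12; S9-0>S11; S9-1>S13; S10-0>S14; S10-1>S10; S11-0>S5; S11-1>S8; S12-0>S14; S12-1>S10; S13-0>S9; S13-1>S12; S14-0>S11; S14-1>S13

Build one automaton per condition and run them in lockstep. The first has 15 states tracking the last 3 symbols read; the second has 6 states tracking the count of `0`s, saturating at 5. A product state is a pair (one from each), accepting exactly when both do. Equivalent product states are then merged.
15 states suffice.
          0    1  
>  S0     S1   S0 
   S1     S2   S1 
   S2     S3   S4 
   S3     S5   S6 
   S4     S7   S4 
 * S5     S5   S8 
   S6     S9  S10 
   S7    S11   S6 
 * S8     S9  S12 
 * S9    S11  S13 
   S10   S14  S10 
   S11    S5   S8 
 * S12   S14  S10 
   S13    S9  S12 
   S14   S11  S13 
(> = start, * = accepting)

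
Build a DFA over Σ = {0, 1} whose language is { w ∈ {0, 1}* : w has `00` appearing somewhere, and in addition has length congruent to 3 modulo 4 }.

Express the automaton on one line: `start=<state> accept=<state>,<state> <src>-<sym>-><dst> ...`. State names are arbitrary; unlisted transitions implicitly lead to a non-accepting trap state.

start=q0 accept=q6 q0-0->q1 q0-1->q2 q1-0->q3 q1-1->q4 q2-0->q5 q2-1->q4 q3-0->q6 q3-1->q6 q4-0->q7 q4-1->q8 q5-0->q6 q5-1->q8 q6-0->q9 q6-1->q9 q7-0->q9 q7-1->q0 q8-0->q10 q8-1->q0 q9-0->q11 q9-1->q11 q10-0->q11 q10-1->q2 q11-0->q3 q11-1->q3

Handle the two conditions separately and then intersect. One (3 states) tracks whether and how much of `00` has been seen; the other (4 states) tracks the input length modulo 4. Each combined state is a pair, one component from each; accept when both components accept.
          0    1  
>  q0     q1   q2 
   q1     q3   q4 
   q2     q5   q4 
   q3     q6   q6 
   q4     q7   q8 
   q5     q6   q8 
 * q6     q9   q9 
   q7     q9   q0 
   q8    q10   q0 
   q9    q11  q11 
   q10   q11   q2 
   q11    q3   q3 
(> = start, * = accepting)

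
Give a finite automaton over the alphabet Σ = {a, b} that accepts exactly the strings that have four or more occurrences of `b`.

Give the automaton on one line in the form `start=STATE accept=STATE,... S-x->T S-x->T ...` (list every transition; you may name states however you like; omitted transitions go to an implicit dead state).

start=S0 accept=S4,S5 S0-a->S0 S0-b->S1 S1-a->S1 S1-b->S2 S2-a->S2 S2-b->S3 S3-a->S3 S3-b->S4 S4-a->S4 S4-b->S5 S5-a->S5 S5-b->S5

Only the number of `b`s matters, and only up to 5. Make a chain S0 → S1 → S2 → S3 → S4 → S5 advanced by each `b` (with S5 absorbing); every other symbol self-loops. The accepting set is {S4, S5}.
        a   b  
>  S0   S0  S1 
   S1   S1  S2 
   S2   S2  S3 
   S3   S3  S4 
 * S4   S4  S5 
 * S5   S5  S5 
(> = start, * = accepting)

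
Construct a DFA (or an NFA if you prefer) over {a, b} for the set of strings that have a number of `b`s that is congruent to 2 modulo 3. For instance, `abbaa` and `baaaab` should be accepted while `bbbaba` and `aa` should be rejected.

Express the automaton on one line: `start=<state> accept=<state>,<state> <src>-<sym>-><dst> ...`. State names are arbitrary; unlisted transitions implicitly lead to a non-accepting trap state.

start=q0 accept=q2 q0-a->q0 q0-b->q1 q1-a->q1 q1-b->q2 q2-a->q2 q2-b->q0

Keep the running count of `b`s modulo 3: each `b` advances along the cycle q0 → q1 → q2 → q0 while other symbols loop. Accept at q2.
3 states suffice.
        a   b  
>  q0   q0  q1 
   q1   q1  q2 
 * q2   q2  q0 
(> = start, * = accepting)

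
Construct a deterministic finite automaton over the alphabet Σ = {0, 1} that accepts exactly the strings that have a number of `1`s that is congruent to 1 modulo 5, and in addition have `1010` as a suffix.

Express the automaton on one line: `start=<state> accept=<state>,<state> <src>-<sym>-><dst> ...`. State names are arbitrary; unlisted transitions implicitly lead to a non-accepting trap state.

start=q0 accept=q8 q0-0->q0 q0-1->q1 q1-0->q1 q1-1->q2 q2-0->q2 q2-1->q3 q3-0->q3 q3-1->q4 q4-0->q4 q4-1->q5 q5-0->q6 q5-1->q1 q6-0->q0 q6-1->q7 q7-0->q8 q7-1->q2 q8-0->q1 q8-1->q2

Handle the two conditions separately and then intersect. The first has 5 states tracking the count of `1`s modulo 5; the second has 5 states tracking how much of the suffix `1010` has currently been matched. A product state is a pair (one from each), accepting exactly when both do. After merging equivalent states the machine shrinks.
A 9-state machine:
        0   1  
>  q0   q0  q1 
   q1   q1  q2 
   q2   q2  q3 
   q3   q3  q4 
   q4   q4  q5 
   q5   q6  q1 
   q6   q0  q7 
   q7   q8  q2 
 * q8   q1  q2 
(> = start, * = accepting)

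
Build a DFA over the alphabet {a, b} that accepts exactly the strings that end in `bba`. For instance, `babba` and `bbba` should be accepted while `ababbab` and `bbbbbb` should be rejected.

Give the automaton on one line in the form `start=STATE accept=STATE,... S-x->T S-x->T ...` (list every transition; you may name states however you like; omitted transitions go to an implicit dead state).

start=s0 accept=s3 s0-a->s0 s0-b->s1 s1-a->s0 s1-b->s2 s2-a->s3 s2-b->s2 s3-a->s0 s3-b->s1

Let each state record the length of the longest suffix of the input read so far that is also a prefix of `bba`. s1 means the last symbol is `b`; s2 means the last 2 symbols are `bb`; s3 means the last 3 symbols are `bba`. Accept only at s3, where the string currently ends in `bba`.
4 states suffice.
        a   b  
>  s0   s0  s1 
   s1   s0  s2 
   s2   s3  s2 
 * s3   s0  s1 
(> = start, * = accepting)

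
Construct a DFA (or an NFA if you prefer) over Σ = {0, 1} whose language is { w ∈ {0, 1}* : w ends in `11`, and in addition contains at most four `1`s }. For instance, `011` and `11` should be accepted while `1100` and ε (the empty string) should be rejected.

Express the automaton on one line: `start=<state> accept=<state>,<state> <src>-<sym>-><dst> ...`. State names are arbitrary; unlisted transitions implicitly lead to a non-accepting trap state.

start=q0 accept=q3,q6,q9 q0-0->q0 q0-1->q1 q1-0->q2 q1-1->q3 q2-0->q2 q2-1->q4 q3-0->q5 q3-1->q6 q4-0->q5 q4-1->q6 q5-0->q5 q5-1->q7 q6-0->q8 q6-1->q9 q7-0->q8 q7-1->q9 q8-0->q8 q8-1->q8 q9-0->q8 q9-1->q8

Build one automaton per condition and run them in lockstep. The first has 3 states tracking how much of the suffix `11` has currently been matched; the second has 6 states tracking the count of `1`s, saturating at 5. A product state is a pair (one from each), accepting exactly when both do. Minimizing collapses redundant product states.
10 states suffice.
        0   1  
>  q0   q0  q1 
   q1   q2  q3 
   q2   q2  q4 
 * q3   q5  q6 
   q4   q5  q6 
   q5   q5  q7 
 * q6   q8  q9 
   q7   q8  q9 
   q8   q8  q8 
 * q9   q8  q8 
(> = start, * = accepting)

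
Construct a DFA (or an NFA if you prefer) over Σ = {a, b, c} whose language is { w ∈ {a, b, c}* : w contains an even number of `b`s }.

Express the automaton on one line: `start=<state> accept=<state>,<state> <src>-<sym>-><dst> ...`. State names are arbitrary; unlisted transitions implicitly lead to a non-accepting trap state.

Keep the running count of `b`s modulo 2: each `b` advances along the cycle S0 → S1 → S0 while other symbols loop. Accept at S0.
        a   b   c  
>* S0   S0  S1  S0 
   S1   S1  S0  S1 
(> = start, * = accepting)

start=S0 accept=S0 S0-a->S0 S0-b->S1 S0-c->S0 S1-a->S1 S1-b->S0 S1-c->S1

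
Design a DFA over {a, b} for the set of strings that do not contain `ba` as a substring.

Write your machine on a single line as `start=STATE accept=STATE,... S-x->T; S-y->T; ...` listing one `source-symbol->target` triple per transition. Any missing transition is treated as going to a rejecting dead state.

This is the complement of 'contains `ba`'. Use the same substring-matching states — q0 through q2 holding how much of `ba` has just been matched — but flip the accepting set: everything except the trap q2 accepts.
With 3 states:
        a   b  
>* q0   q0  q1 
 * q1   q2  q1 
   q2   q2  q2 
(> = start, * = accepting)

start=q0; accept=q0,q1; q0-a->q0; q0-b->q1; q1-a->q2; q1-b->q1; q2-a->q2; q2-b->q2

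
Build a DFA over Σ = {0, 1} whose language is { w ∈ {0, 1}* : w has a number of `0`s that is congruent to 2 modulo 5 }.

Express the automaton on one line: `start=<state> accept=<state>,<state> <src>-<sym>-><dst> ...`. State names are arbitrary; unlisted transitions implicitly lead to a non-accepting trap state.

start=A accept=C A-0->B A-1->A B-0->C B-1->B C-0->D C-1->C D-0->E D-1->D E-0->A E-1->E

The only thing that matters is how many `0`s have appeared, reduced mod 5. Use one state per residue: A for 0, …, E for 4. Reading `0` moves to the next residue; anything else stays put. C is accepting.
With 5 states:
       0  1 
>  A   B  A 
   B   C  B 
 * C   D  C 
   D   E  D 
   E   A  E 
(> = start, * = accepting)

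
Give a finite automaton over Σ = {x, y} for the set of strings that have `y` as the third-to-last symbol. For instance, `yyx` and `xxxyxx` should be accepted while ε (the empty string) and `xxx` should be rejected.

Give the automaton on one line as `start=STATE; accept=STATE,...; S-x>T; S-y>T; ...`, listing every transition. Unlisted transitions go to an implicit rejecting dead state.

A DFA must remember the last 3 symbols (since which symbol is third-to-last isn't known until the input ends). Use one state per possible window of the last ≤3 symbols; accept from those whose window starts with `y`.
With 15 states:
       x  y 
>  A   B  C 
   B   D  E 
   C   F  G 
   D   H  I 
   E   J  K 
   F   L  M 
   G   N  O 
   H   H  I 
   I   J  K 
   J   L  M 
   K   N  O 
 * L   H  I 
 * M   J  K 
 * N   L  M 
 * O   N  O 
(> = start, * = accepting)

start=A; accept=L,M,N,O; A-x>B; A-y>C; B-x>D; B-y>E; C-x>F; C-y>G; D-x>H; D-y>I; E-x>J; E-y>K; F-x>L; F-y>M; G-x>N; G-y>O; H-x>H; H-y>I; I-x>J; I-y>K; J-x>L; J-y>M; K-x>N; K-y>O; L-x>H; L-y>I; M-x>J; M-y>K; N-x>L; N-y>M; O-x>N; O-y>O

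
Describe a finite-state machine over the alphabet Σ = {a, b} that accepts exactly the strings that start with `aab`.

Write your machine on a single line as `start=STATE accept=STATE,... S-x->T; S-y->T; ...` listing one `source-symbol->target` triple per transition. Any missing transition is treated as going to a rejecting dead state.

Walk along `aab` while the input agrees: from q0 take `a` to q1, and so on. Any deviation drops to the rejecting sink q4. Once q3 is reached the prefix is confirmed and every continuation is accepted.
5 states suffice.
        a   b  
>  q0   q1  q4 
   q1   q2  q4 
   q2   q4  q3 
 * q3   q3  q3 
   q4   q4  q4 
(> = start, * = accepting)

start=q0; accept=q3; q0-a->q1; q0-b->q4; q1-a->q2; q1-b->q4; q2-a->q4; q2-b->q3; q3-a->q3; q3-b->q3; q4-a->q4; q4-b->q4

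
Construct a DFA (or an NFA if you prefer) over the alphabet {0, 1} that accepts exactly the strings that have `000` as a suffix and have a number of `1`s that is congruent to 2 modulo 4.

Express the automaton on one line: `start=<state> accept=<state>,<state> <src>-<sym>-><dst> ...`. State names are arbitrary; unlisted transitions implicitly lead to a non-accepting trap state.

start=S0 accept=S6 S0-0->S0 S0-1->S1 S1-0->S1 S1-1->S2 S2-0->S3 S2-1->S4 S3-0->S5 S3-1->S4 S4-0->S4 S4-1->S0 S5-0->S6 S5-1->S4 S6-0->S6 S6-1->S4

Build one automaton per condition and run them in lockstep. The first has 4 states tracking how much of the suffix `000` has currently been matched; the second has 4 states tracking the count of `1`s modulo 4. A product state is a pair (one from each), accepting exactly when both do. Minimizing collapses redundant product states.
A 7-state machine:
        0   1  
>  S0   S0  S1 
   S1   S1  S2 
   S2   S3  S4 
   S3   S5  S4 
   S4   S4  S0 
   S5   S6  S4 
 * S6   S6  S4 
(> = start, * = accepting)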